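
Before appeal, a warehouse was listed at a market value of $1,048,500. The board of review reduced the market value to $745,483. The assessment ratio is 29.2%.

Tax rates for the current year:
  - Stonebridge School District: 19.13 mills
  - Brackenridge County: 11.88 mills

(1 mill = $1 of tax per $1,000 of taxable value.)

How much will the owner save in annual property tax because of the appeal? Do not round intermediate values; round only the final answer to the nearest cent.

$2,743.79

Old assessed value = $1,048,500 × 0.292 = $306,162
New assessed value = $745,483 × 0.292 = $217,681.036
Combined rate = 0.01913 + 0.01188 = 0.03101
Old tax = $306,162 × 0.03101 = $9,494.08362
New tax = $217,681.036 × 0.03101 = $6,750.28892636
Reduction = $9,494.08362 − $6,750.28892636 = $2,743.79469364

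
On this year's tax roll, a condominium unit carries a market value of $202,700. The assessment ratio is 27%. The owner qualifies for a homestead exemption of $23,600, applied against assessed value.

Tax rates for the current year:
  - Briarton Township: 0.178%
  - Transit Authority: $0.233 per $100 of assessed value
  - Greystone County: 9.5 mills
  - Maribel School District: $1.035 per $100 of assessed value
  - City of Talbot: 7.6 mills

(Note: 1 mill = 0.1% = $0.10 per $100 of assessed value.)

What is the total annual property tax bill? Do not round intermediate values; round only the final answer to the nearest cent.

Assessed value = $202,700 × 0.27 = $54,729
Taxable value = $54,729 − $23,600 = $31,129
Briarton Township: $31,129 × 0.00178 = $55.40962
Transit Authority: $31,129 × 0.00233 = $72.53057
Greystone County: $31,129 × 0.0095 = $295.7255
Maribel School District: $31,129 × 0.01035 = $322.18515
City of Talbot: $31,129 × 0.0076 = $236.5804
Total = $982.43124

$982.43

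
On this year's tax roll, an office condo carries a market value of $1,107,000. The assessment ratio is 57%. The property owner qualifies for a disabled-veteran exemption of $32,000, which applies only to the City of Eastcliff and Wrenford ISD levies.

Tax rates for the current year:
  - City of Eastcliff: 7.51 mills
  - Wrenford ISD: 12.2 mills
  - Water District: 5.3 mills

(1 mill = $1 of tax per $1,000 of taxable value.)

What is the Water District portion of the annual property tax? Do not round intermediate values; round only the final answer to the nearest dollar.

$3,344

Assessed value = $1,107,000 × 0.57 = $630,990
Water District taxable value = $630,990 (exemption does not apply)
Water District levy = $630,990 × 0.0053 = $3,344.247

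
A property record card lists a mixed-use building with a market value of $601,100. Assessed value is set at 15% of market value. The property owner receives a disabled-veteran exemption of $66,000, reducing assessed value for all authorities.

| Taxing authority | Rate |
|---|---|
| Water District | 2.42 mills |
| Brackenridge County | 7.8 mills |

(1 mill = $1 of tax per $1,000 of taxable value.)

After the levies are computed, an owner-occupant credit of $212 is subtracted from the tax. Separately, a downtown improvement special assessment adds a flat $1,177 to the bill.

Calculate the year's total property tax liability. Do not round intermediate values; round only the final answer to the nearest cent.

Assessed value = $601,100 × 0.15 = $90,165
Taxable value = $90,165 − $66,000 = $24,165
Water District: $24,165 × 0.00242 = $58.4793
Brackenridge County: $24,165 × 0.0078 = $188.487
Levies subtotal = $246.9663
After credit = $246.9663 − $212 = $34.9663
Total = $34.9663 + $1,177 = $1,211.9663

$1,211.97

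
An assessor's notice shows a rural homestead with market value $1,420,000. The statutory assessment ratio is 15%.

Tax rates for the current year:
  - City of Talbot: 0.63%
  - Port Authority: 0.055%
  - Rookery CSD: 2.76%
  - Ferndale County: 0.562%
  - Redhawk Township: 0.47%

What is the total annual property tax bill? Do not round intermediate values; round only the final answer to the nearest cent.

Assessed value = $1,420,000 × 0.15 = $213,000
City of Talbot: $213,000 × 0.0063 = $1,341.9
Port Authority: $213,000 × 0.00055 = $117.15
Rookery CSD: $213,000 × 0.0276 = $5,878.8
Ferndale County: $213,000 × 0.00562 = $1,197.06
Redhawk Township: $213,000 × 0.0047 = $1,001.1
Total = $1,341.9 + $117.15 + $5,878.8 + $1,197.06 + $1,001.1 = $9,536.01

$9,536.01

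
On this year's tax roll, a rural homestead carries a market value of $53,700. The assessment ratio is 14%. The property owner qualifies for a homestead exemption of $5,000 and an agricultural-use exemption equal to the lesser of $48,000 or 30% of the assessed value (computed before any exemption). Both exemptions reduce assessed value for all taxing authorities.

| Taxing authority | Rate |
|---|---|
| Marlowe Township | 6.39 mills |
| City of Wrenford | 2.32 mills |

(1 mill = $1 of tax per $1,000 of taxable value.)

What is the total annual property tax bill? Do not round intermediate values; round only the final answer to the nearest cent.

$2.29

Assessed value = $53,700 × 0.14 = $7,518
Agricultural-use exemption = min($48,000, 30% × $7,518) = min($48,000, $2,255.4) = $2,255.4 (percentage binds)
Taxable value = $7,518 − $5,000 − $2,255.4 = $262.6
Marlowe Township: $262.6 × 0.00639 = $1.678014
City of Wrenford: $262.6 × 0.00232 = $0.609232
Total = $2.287246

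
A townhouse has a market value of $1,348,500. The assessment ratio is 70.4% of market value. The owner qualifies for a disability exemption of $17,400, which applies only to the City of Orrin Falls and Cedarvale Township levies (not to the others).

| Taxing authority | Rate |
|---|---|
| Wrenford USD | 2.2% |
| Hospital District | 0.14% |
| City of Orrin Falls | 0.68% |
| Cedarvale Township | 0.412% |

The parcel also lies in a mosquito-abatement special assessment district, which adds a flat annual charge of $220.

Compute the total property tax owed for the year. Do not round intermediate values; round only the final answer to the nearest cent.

Assessed value = $1,348,500 × 0.704 = $949,344
Wrenford USD: $949,344 × 0.022 = $20,885.568
Hospital District: $949,344 × 0.0014 = $1,329.0816
City of Orrin Falls: ($949,344 − $17,400) × 0.0068 = $931,944 × 0.0068 = $6,337.2192
Cedarvale Township: ($949,344 − $17,400) × 0.00412 = $931,944 × 0.00412 = $3,839.60928
Levies subtotal = $32,391.47808
Total = $32,391.47808 + $220 = $32,611.47808

$32,611.48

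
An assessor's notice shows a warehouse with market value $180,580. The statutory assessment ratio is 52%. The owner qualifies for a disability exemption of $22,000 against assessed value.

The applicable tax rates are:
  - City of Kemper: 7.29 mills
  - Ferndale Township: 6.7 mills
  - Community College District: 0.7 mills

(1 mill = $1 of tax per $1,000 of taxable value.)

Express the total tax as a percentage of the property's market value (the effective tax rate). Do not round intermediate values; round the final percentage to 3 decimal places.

0.585%

Assessed value = $180,580 × 0.52 = $93,901.6
Taxable value = $93,901.6 − $22,000 = $71,901.6
City of Kemper: $71,901.6 × 0.00729 = $524.162664
Ferndale Township: $71,901.6 × 0.0067 = $481.74072
Community College District: $71,901.6 × 0.0007 = $50.33112
Total tax = $1,056.234504
Effective rate = $1,056.234504 ÷ $180,580 = 0.585% of market value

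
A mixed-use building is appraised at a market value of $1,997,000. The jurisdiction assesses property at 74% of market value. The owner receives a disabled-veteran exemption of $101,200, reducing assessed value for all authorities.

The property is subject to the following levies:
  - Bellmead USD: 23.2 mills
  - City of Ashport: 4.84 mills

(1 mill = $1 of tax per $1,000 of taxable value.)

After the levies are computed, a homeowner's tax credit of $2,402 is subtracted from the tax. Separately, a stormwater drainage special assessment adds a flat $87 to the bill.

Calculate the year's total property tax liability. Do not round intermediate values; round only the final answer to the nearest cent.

$36,284.30

Assessed value = $1,997,000 × 0.74 = $1,477,780
Taxable value = $1,477,780 − $101,200 = $1,376,580
Bellmead USD: $1,376,580 × 0.0232 = $31,936.656
City of Ashport: $1,376,580 × 0.00484 = $6,662.6472
Levies subtotal = $38,599.3032
After credit = $38,599.3032 − $2,402 = $36,197.3032
Total = $36,197.3032 + $87 = $36,284.3032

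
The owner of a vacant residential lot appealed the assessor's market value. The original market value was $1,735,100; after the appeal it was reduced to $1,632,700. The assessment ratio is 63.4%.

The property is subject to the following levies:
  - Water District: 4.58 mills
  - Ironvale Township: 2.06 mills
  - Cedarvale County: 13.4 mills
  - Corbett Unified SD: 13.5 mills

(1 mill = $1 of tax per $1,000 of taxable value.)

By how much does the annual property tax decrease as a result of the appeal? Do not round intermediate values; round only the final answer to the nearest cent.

Old assessed value = $1,735,100 × 0.634 = $1,100,053.4
New assessed value = $1,632,700 × 0.634 = $1,035,131.8
Combined rate = 0.00458 + 0.00206 + 0.0134 + 0.0135 = 0.03354
Old tax = $1,100,053.4 × 0.03354 = $36,895.791036
New tax = $1,035,131.8 × 0.03354 = $34,718.320572
Reduction = $36,895.791036 − $34,718.320572 = $2,177.470464

$2,177.47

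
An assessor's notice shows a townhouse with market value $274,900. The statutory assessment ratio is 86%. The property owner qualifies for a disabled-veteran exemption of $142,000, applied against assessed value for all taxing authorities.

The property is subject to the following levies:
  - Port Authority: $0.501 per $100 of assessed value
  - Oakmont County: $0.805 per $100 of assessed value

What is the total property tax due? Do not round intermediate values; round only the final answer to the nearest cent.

$1,233.05

Assessed value = $274,900 × 0.86 = $236,414
Taxable value = $236,414 − $142,000 = $94,414
Port Authority: $94,414 × 0.00501 = $473.01414
Oakmont County: $94,414 × 0.00805 = $760.0327
Total = $473.01414 + $760.0327 = $1,233.04684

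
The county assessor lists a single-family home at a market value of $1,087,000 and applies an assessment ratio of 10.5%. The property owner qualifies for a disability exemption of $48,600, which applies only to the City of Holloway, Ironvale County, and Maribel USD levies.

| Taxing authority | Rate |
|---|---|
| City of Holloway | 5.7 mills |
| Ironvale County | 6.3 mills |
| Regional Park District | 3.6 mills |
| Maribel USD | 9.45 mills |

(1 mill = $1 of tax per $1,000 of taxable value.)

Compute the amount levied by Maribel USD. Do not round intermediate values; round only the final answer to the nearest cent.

$619.31

Assessed value = $1,087,000 × 0.105 = $114,135
Maribel USD taxable value = $114,135 − $48,600 = $65,535
Maribel USD levy = $65,535 × 0.00945 = $619.30575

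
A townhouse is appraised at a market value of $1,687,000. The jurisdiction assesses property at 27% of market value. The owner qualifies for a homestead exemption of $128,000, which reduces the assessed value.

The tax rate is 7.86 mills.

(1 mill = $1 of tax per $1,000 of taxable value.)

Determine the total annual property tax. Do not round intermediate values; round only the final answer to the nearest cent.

Assessed value = $1,687,000 × 0.27 = $455,490
Taxable value = $455,490 − $128,000 = $327,490
Tax = $327,490 × 0.00786 = $2,574.0714

$2,574.07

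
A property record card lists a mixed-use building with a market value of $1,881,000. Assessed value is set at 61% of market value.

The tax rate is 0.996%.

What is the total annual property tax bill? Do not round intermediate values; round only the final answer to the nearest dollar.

Assessed value = $1,881,000 × 0.61 = $1,147,410
Tax = $1,147,410 × 0.00996 = $11,428.2036

$11,428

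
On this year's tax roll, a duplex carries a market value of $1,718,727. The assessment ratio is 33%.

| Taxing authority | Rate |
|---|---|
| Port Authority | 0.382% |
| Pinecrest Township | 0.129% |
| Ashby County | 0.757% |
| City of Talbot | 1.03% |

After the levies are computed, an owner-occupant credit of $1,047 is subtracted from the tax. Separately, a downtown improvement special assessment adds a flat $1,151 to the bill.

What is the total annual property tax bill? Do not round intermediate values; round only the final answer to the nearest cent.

Assessed value = $1,718,727 × 0.33 = $567,179.91
Port Authority: $567,179.91 × 0.00382 = $2,166.6272562
Pinecrest Township: $567,179.91 × 0.00129 = $731.6620839
Ashby County: $567,179.91 × 0.00757 = $4,293.5519187
City of Talbot: $567,179.91 × 0.0103 = $5,841.953073
Levies subtotal = $13,033.7943318
After credit = $13,033.7943318 − $1,047 = $11,986.7943318
Total = $11,986.7943318 + $1,151 = $13,137.7943318

$13,137.79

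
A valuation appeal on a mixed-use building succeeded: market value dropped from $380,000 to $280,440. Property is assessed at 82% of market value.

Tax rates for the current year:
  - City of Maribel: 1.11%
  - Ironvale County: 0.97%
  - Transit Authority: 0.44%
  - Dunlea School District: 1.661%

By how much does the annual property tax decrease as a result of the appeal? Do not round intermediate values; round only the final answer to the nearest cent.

Old assessed value = $380,000 × 0.82 = $311,600
New assessed value = $280,440 × 0.82 = $229,960.8
Combined rate = 0.0111 + 0.0097 + 0.0044 + 0.01661 = 0.04181
Old tax = $311,600 × 0.04181 = $13,027.996
New tax = $229,960.8 × 0.04181 = $9,614.661048
Reduction = $13,027.996 − $9,614.661048 = $3,413.334952

$3,413.33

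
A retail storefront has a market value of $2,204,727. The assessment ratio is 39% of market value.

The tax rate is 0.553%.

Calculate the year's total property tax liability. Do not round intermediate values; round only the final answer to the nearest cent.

$4,754.93

Assessed value = $2,204,727 × 0.39 = $859,843.53
Tax = $859,843.53 × 0.00553 = $4,754.9347209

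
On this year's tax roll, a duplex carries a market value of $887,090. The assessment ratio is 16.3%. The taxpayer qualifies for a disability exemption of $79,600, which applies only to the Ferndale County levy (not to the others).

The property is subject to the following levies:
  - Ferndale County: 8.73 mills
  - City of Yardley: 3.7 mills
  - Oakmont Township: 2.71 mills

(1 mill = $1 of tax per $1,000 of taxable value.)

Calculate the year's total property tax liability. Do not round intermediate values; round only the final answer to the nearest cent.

$1,494.27

Assessed value = $887,090 × 0.163 = $144,595.67
Ferndale County: ($144,595.67 − $79,600) × 0.00873 = $64,995.67 × 0.00873 = $567.4121991
City of Yardley: $144,595.67 × 0.0037 = $535.003979
Oakmont Township: $144,595.67 × 0.00271 = $391.8542657
Total = $1,494.2704438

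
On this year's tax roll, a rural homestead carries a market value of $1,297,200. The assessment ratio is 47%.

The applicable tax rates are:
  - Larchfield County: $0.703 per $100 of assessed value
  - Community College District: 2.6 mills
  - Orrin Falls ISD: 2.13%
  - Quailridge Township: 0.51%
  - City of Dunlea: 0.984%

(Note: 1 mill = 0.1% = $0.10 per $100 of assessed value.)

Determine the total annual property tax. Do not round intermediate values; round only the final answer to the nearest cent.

Assessed value = $1,297,200 × 0.47 = $609,684
Larchfield County: $609,684 × 0.00703 = $4,286.07852
Community College District: $609,684 × 0.0026 = $1,585.1784
Orrin Falls ISD: $609,684 × 0.0213 = $12,986.2692
Quailridge Township: $609,684 × 0.0051 = $3,109.3884
City of Dunlea: $609,684 × 0.00984 = $5,999.29056
Total = $27,966.20508

$27,966.21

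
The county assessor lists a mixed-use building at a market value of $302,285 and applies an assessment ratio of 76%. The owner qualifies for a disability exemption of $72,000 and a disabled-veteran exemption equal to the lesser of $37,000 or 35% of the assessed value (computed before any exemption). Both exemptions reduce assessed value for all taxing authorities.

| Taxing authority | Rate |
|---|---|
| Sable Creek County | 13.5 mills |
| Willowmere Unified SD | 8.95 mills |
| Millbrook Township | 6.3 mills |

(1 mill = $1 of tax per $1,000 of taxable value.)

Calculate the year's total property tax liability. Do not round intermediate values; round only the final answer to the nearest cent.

$3,471.18

Assessed value = $302,285 × 0.76 = $229,736.6
Disabled-veteran exemption = min($37,000, 35% × $229,736.6) = min($37,000, $80,407.81) = $37,000 (dollar cap binds)
Taxable value = $229,736.6 − $72,000 − $37,000 = $120,736.6
Sable Creek County: $120,736.6 × 0.0135 = $1,629.9441
Willowmere Unified SD: $120,736.6 × 0.00895 = $1,080.59257
Millbrook Township: $120,736.6 × 0.0063 = $760.64058
Total = $3,471.17725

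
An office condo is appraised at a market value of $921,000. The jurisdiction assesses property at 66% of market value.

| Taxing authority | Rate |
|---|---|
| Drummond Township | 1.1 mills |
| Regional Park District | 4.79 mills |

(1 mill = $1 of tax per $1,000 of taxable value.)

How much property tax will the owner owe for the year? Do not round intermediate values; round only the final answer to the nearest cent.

$3,580.30

Assessed value = $921,000 × 0.66 = $607,860
Drummond Township: $607,860 × 0.0011 = $668.646
Regional Park District: $607,860 × 0.00479 = $2,911.6494
Total = $668.646 + $2,911.6494 = $3,580.2954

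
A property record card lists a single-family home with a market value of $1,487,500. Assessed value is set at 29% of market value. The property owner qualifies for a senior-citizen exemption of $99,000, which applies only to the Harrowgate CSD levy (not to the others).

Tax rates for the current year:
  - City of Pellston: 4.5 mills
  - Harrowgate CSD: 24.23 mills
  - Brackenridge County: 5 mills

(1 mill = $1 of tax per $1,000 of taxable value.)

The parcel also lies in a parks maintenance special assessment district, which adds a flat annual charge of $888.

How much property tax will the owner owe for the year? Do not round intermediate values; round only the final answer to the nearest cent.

Assessed value = $1,487,500 × 0.29 = $431,375
City of Pellston: $431,375 × 0.0045 = $1,941.1875
Harrowgate CSD: ($431,375 − $99,000) × 0.02423 = $332,375 × 0.02423 = $8,053.44625
Brackenridge County: $431,375 × 0.005 = $2,156.875
Levies subtotal = $12,151.50875
Total = $12,151.50875 + $888 = $13,039.50875

$13,039.51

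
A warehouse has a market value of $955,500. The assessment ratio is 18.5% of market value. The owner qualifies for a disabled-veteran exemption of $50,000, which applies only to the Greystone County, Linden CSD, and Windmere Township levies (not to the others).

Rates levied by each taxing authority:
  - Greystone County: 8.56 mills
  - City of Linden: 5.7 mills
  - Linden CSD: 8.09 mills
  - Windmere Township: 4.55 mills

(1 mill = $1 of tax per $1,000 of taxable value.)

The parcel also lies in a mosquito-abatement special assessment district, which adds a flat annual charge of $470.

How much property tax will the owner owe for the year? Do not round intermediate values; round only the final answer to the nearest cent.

Assessed value = $955,500 × 0.185 = $176,767.5
Greystone County: ($176,767.5 − $50,000) × 0.00856 = $126,767.5 × 0.00856 = $1,085.1298
City of Linden: $176,767.5 × 0.0057 = $1,007.57475
Linden CSD: ($176,767.5 − $50,000) × 0.00809 = $126,767.5 × 0.00809 = $1,025.549075
Windmere Township: ($176,767.5 − $50,000) × 0.00455 = $126,767.5 × 0.00455 = $576.792125
Levies subtotal = $3,695.04575
Total = $3,695.04575 + $470 = $4,165.04575

$4,165.05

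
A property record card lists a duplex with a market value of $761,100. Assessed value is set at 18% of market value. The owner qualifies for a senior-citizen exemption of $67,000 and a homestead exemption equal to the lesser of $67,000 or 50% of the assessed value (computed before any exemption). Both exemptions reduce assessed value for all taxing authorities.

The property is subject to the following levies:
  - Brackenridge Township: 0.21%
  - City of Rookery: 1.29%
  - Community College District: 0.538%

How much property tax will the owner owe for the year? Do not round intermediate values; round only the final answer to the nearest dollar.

$61

Assessed value = $761,100 × 0.18 = $136,998
Homestead exemption = min($67,000, 50% × $136,998) = min($67,000, $68,499) = $67,000 (dollar cap binds)
Taxable value = $136,998 − $67,000 − $67,000 = $2,998
Brackenridge Township: $2,998 × 0.0021 = $6.2958
City of Rookery: $2,998 × 0.0129 = $38.6742
Community College District: $2,998 × 0.00538 = $16.12924
Total = $61.09924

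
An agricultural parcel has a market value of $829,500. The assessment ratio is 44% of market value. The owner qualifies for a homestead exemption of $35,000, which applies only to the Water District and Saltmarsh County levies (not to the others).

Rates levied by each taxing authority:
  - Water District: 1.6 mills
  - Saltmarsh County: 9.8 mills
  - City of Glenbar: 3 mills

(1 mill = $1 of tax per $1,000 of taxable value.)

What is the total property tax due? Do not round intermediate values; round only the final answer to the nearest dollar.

$4,857

Assessed value = $829,500 × 0.44 = $364,980
Water District: ($364,980 − $35,000) × 0.0016 = $329,980 × 0.0016 = $527.968
Saltmarsh County: ($364,980 − $35,000) × 0.0098 = $329,980 × 0.0098 = $3,233.804
City of Glenbar: $364,980 × 0.003 = $1,094.94
Total = $4,856.712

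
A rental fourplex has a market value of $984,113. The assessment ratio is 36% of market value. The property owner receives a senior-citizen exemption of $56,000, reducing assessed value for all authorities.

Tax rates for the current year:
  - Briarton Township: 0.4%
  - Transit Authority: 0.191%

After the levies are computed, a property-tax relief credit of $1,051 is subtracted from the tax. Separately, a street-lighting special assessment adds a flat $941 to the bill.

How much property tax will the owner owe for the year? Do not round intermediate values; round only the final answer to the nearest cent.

$1,652.84

Assessed value = $984,113 × 0.36 = $354,280.68
Taxable value = $354,280.68 − $56,000 = $298,280.68
Briarton Township: $298,280.68 × 0.004 = $1,193.12272
Transit Authority: $298,280.68 × 0.00191 = $569.7160988
Levies subtotal = $1,762.8388188
After credit = $1,762.8388188 − $1,051 = $711.8388188
Total = $711.8388188 + $941 = $1,652.8388188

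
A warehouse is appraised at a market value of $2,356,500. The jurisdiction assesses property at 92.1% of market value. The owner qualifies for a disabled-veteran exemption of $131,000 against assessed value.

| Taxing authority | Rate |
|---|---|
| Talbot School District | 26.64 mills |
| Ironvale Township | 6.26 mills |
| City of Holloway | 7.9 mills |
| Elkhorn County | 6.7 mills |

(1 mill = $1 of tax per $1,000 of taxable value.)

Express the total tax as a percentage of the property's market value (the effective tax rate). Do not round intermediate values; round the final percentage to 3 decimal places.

Assessed value = $2,356,500 × 0.921 = $2,170,336.5
Taxable value = $2,170,336.5 − $131,000 = $2,039,336.5
Talbot School District: $2,039,336.5 × 0.02664 = $54,327.92436
Ironvale Township: $2,039,336.5 × 0.00626 = $12,766.24649
City of Holloway: $2,039,336.5 × 0.0079 = $16,110.75835
Elkhorn County: $2,039,336.5 × 0.0067 = $13,663.55455
Total tax = $96,868.48375
Effective rate = $96,868.48375 ÷ $2,356,500 = 4.111% of market value

4.111%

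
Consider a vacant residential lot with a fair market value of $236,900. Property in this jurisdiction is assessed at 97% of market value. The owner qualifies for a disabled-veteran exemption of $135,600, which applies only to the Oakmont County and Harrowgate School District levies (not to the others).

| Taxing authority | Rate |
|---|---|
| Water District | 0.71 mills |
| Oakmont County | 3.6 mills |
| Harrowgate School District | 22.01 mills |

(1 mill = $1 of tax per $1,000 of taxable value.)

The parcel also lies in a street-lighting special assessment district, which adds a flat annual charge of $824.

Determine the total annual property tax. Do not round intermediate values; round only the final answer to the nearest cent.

Assessed value = $236,900 × 0.97 = $229,793
Water District: $229,793 × 0.00071 = $163.15303
Oakmont County: ($229,793 − $135,600) × 0.0036 = $94,193 × 0.0036 = $339.0948
Harrowgate School District: ($229,793 − $135,600) × 0.02201 = $94,193 × 0.02201 = $2,073.18793
Levies subtotal = $2,575.43576
Total = $2,575.43576 + $824 = $3,399.43576

$3,399.44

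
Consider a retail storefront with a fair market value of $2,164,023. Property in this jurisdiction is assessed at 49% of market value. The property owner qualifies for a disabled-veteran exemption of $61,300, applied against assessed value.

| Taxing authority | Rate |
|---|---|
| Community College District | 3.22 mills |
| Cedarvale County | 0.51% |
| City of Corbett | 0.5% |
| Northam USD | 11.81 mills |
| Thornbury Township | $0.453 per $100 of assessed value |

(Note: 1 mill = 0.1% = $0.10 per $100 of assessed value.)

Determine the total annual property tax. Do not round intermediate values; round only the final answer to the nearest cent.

Assessed value = $2,164,023 × 0.49 = $1,060,371.27
Taxable value = $1,060,371.27 − $61,300 = $999,071.27
Community College District: $999,071.27 × 0.00322 = $3,217.0094894
Cedarvale County: $999,071.27 × 0.0051 = $5,095.263477
City of Corbett: $999,071.27 × 0.005 = $4,995.35635
Northam USD: $999,071.27 × 0.01181 = $11,799.0316987
Thornbury Township: $999,071.27 × 0.00453 = $4,525.7928531
Total = $29,632.4538682

$29,632.45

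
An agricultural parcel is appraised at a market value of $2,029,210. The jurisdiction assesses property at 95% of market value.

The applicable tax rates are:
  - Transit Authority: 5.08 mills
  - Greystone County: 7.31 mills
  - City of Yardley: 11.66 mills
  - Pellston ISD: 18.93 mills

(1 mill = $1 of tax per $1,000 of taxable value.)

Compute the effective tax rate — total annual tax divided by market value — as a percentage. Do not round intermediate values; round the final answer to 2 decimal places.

4.08%

Assessed value = $2,029,210 × 0.95 = $1,927,749.5
Transit Authority: $1,927,749.5 × 0.00508 = $9,792.96746
Greystone County: $1,927,749.5 × 0.00731 = $14,091.848845
City of Yardley: $1,927,749.5 × 0.01166 = $22,477.55917
Pellston ISD: $1,927,749.5 × 0.01893 = $36,492.298035
Total tax = $82,854.67351
Effective rate = $82,854.67351 ÷ $2,029,210 = 4.08% of market value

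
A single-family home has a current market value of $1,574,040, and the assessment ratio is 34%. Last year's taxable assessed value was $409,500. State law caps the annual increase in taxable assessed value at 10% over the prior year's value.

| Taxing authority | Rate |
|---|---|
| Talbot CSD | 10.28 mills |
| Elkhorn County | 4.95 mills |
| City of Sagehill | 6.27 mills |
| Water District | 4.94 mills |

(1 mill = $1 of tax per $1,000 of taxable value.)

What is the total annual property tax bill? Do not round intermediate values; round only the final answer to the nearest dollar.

Uncapped assessed value = $1,574,040 × 0.34 = $535,173.6
Cap limit = $409,500 × 1.1 = $450,450
Taxable assessed value = min($535,173.6, $450,450) = $450,450 (cap binds)
Talbot CSD: $450,450 × 0.01028 = $4,630.626
Elkhorn County: $450,450 × 0.00495 = $2,229.7275
City of Sagehill: $450,450 × 0.00627 = $2,824.3215
Water District: $450,450 × 0.00494 = $2,225.223
Total = $11,909.898

$11,910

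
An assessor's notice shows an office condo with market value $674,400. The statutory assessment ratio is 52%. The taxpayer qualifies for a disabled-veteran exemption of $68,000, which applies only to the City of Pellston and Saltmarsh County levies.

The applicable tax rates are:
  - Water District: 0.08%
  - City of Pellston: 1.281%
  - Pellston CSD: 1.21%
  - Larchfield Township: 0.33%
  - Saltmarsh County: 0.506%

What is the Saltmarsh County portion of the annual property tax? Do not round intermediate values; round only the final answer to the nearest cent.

$1,430.40

Assessed value = $674,400 × 0.52 = $350,688
Saltmarsh County taxable value = $350,688 − $68,000 = $282,688
Saltmarsh County levy = $282,688 × 0.00506 = $1,430.40128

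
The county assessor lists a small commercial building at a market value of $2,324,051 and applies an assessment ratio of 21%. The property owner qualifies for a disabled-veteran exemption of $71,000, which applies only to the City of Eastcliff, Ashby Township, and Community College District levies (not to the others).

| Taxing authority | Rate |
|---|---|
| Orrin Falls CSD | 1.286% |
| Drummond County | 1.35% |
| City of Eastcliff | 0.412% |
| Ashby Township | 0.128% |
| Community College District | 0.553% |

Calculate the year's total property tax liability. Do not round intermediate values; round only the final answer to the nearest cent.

Assessed value = $2,324,051 × 0.21 = $488,050.71
Orrin Falls CSD: $488,050.71 × 0.01286 = $6,276.3321306
Drummond County: $488,050.71 × 0.0135 = $6,588.684585
City of Eastcliff: ($488,050.71 − $71,000) × 0.00412 = $417,050.71 × 0.00412 = $1,718.2489252
Ashby Township: ($488,050.71 − $71,000) × 0.00128 = $417,050.71 × 0.00128 = $533.8249088
Community College District: ($488,050.71 − $71,000) × 0.00553 = $417,050.71 × 0.00553 = $2,306.2904263
Total = $17,423.3809759

$17,423.38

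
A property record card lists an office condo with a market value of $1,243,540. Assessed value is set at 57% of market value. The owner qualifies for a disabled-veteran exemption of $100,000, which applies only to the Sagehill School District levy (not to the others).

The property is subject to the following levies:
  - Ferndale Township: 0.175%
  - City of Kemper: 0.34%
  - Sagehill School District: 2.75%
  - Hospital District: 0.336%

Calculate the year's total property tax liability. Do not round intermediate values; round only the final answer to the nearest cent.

$22,774.53

Assessed value = $1,243,540 × 0.57 = $708,817.8
Ferndale Township: $708,817.8 × 0.00175 = $1,240.43115
City of Kemper: $708,817.8 × 0.0034 = $2,409.98052
Sagehill School District: ($708,817.8 − $100,000) × 0.0275 = $608,817.8 × 0.0275 = $16,742.4895
Hospital District: $708,817.8 × 0.00336 = $2,381.627808
Total = $22,774.528978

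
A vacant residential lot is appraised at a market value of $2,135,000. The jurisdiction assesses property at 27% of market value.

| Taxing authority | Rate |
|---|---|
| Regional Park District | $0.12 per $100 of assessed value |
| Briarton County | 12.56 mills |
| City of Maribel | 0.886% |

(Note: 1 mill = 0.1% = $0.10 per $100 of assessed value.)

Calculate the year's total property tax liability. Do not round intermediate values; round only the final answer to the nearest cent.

Assessed value = $2,135,000 × 0.27 = $576,450
Regional Park District: $576,450 × 0.0012 = $691.74
Briarton County: $576,450 × 0.01256 = $7,240.212
City of Maribel: $576,450 × 0.00886 = $5,107.347
Total = $13,039.299

$13,039.30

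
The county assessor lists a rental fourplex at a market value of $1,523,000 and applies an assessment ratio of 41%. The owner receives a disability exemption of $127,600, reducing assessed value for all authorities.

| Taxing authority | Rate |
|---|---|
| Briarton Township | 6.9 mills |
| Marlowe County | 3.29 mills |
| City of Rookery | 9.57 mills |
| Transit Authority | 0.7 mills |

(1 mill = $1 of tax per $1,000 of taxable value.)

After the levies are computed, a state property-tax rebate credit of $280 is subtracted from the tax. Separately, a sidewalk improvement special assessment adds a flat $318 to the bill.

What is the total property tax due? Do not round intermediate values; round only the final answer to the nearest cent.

Assessed value = $1,523,000 × 0.41 = $624,430
Taxable value = $624,430 − $127,600 = $496,830
Briarton Township: $496,830 × 0.0069 = $3,428.127
Marlowe County: $496,830 × 0.00329 = $1,634.5707
City of Rookery: $496,830 × 0.00957 = $4,754.6631
Transit Authority: $496,830 × 0.0007 = $347.781
Levies subtotal = $10,165.1418
After credit = $10,165.1418 − $280 = $9,885.1418
Total = $9,885.1418 + $318 = $10,203.1418

$10,203.14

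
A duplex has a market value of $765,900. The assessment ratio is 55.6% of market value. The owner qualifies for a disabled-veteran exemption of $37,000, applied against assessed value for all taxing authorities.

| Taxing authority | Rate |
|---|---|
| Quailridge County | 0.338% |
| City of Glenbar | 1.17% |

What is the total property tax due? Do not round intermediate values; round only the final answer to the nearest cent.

$5,863.71

Assessed value = $765,900 × 0.556 = $425,840.4
Taxable value = $425,840.4 − $37,000 = $388,840.4
Quailridge County: $388,840.4 × 0.00338 = $1,314.280552
City of Glenbar: $388,840.4 × 0.0117 = $4,549.43268
Total = $1,314.280552 + $4,549.43268 = $5,863.713232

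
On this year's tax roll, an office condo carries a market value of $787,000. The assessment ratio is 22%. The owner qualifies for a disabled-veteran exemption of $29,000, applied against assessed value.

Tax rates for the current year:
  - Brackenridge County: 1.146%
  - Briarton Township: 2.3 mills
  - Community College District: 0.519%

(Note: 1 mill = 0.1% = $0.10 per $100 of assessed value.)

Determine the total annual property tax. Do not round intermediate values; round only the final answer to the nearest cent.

$2,731.45

Assessed value = $787,000 × 0.22 = $173,140
Taxable value = $173,140 − $29,000 = $144,140
Brackenridge County: $144,140 × 0.01146 = $1,651.8444
Briarton Township: $144,140 × 0.0023 = $331.522
Community College District: $144,140 × 0.00519 = $748.0866
Total = $2,731.453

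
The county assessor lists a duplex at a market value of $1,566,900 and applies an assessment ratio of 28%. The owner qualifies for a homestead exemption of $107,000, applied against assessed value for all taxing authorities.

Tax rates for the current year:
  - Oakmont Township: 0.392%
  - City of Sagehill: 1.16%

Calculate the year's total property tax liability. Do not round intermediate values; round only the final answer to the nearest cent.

$5,148.48

Assessed value = $1,566,900 × 0.28 = $438,732
Taxable value = $438,732 − $107,000 = $331,732
Oakmont Township: $331,732 × 0.00392 = $1,300.38944
City of Sagehill: $331,732 × 0.0116 = $3,848.0912
Total = $1,300.38944 + $3,848.0912 = $5,148.48064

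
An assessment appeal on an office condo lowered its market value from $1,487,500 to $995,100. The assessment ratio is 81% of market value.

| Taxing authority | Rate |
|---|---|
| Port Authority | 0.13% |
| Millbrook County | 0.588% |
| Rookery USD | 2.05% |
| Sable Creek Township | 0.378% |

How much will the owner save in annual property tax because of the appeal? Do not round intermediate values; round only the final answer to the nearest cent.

$12,547.63

Old assessed value = $1,487,500 × 0.81 = $1,204,875
New assessed value = $995,100 × 0.81 = $806,031
Combined rate = 0.0013 + 0.00588 + 0.0205 + 0.00378 = 0.03146
Old tax = $1,204,875 × 0.03146 = $37,905.3675
New tax = $806,031 × 0.03146 = $25,357.73526
Reduction = $37,905.3675 − $25,357.73526 = $12,547.63224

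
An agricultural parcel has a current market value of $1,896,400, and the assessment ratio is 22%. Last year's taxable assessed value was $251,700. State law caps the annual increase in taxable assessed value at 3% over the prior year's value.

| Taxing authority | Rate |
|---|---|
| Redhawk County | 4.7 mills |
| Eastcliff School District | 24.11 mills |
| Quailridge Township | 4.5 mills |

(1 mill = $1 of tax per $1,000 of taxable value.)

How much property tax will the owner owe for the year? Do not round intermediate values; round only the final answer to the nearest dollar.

Uncapped assessed value = $1,896,400 × 0.22 = $417,208
Cap limit = $251,700 × 1.03 = $259,251
Taxable assessed value = min($417,208, $259,251) = $259,251 (cap binds)
Redhawk County: $259,251 × 0.0047 = $1,218.4797
Eastcliff School District: $259,251 × 0.02411 = $6,250.54161
Quailridge Township: $259,251 × 0.0045 = $1,166.6295
Total = $8,635.65081

$8,636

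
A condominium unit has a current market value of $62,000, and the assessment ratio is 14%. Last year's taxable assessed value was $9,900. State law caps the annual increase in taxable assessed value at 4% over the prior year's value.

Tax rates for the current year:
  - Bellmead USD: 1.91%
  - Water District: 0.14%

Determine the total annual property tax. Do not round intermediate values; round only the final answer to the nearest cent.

Uncapped assessed value = $62,000 × 0.14 = $8,680
Cap limit = $9,900 × 1.04 = $10,296
Taxable assessed value = min($8,680, $10,296) = $8,680 (cap does not bind)
Bellmead USD: $8,680 × 0.0191 = $165.788
Water District: $8,680 × 0.0014 = $12.152
Total = $177.94

$177.94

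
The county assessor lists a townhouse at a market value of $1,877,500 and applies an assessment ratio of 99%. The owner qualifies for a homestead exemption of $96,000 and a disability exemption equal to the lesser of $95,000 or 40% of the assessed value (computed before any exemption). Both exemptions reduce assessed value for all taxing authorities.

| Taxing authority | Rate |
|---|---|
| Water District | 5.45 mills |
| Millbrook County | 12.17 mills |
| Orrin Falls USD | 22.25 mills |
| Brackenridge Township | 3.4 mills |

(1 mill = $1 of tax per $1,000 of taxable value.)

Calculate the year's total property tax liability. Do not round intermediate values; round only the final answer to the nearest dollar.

$72,162

Assessed value = $1,877,500 × 0.99 = $1,858,725
Disability exemption = min($95,000, 40% × $1,858,725) = min($95,000, $743,490) = $95,000 (dollar cap binds)
Taxable value = $1,858,725 − $96,000 − $95,000 = $1,667,725
Water District: $1,667,725 × 0.00545 = $9,089.10125
Millbrook County: $1,667,725 × 0.01217 = $20,296.21325
Orrin Falls USD: $1,667,725 × 0.02225 = $37,106.88125
Brackenridge Township: $1,667,725 × 0.0034 = $5,670.265
Total = $72,162.46075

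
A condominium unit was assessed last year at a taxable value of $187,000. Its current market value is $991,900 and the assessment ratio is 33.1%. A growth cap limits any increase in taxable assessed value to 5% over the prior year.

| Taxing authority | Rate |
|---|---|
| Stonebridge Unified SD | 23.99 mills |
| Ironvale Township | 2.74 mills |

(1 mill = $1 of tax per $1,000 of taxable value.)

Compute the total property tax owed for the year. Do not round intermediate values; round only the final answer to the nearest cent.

$5,248.44

Uncapped assessed value = $991,900 × 0.331 = $328,318.9
Cap limit = $187,000 × 1.05 = $196,350
Taxable assessed value = min($328,318.9, $196,350) = $196,350 (cap binds)
Stonebridge Unified SD: $196,350 × 0.02399 = $4,710.4365
Ironvale Township: $196,350 × 0.00274 = $537.999
Total = $5,248.4355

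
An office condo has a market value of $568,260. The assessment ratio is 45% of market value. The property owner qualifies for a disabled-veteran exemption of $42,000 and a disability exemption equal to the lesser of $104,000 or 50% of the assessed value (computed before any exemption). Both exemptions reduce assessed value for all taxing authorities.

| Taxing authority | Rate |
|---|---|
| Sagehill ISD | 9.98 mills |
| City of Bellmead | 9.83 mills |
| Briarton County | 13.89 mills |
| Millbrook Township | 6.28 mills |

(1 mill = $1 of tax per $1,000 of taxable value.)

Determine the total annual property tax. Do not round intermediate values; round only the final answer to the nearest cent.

Assessed value = $568,260 × 0.45 = $255,717
Disability exemption = min($104,000, 50% × $255,717) = min($104,000, $127,858.5) = $104,000 (dollar cap binds)
Taxable value = $255,717 − $42,000 − $104,000 = $109,717
Sagehill ISD: $109,717 × 0.00998 = $1,094.97566
City of Bellmead: $109,717 × 0.00983 = $1,078.51811
Briarton County: $109,717 × 0.01389 = $1,523.96913
Millbrook Township: $109,717 × 0.00628 = $689.02276
Total = $4,386.48566

$4,386.49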